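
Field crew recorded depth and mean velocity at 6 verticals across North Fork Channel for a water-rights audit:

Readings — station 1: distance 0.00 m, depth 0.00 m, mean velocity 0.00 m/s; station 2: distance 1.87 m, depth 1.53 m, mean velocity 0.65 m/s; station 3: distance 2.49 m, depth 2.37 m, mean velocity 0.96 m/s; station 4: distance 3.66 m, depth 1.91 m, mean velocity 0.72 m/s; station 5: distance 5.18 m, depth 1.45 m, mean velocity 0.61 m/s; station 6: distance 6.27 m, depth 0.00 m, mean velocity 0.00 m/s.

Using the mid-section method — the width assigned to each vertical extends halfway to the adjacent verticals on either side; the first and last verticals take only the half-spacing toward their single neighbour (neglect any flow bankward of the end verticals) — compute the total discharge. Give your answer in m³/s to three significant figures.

w_2 = (2.49 − 0.00)/2 = 1.245 m; q_2 = 0.65 × 1.53 × 1.245 = 1.238 m³/s
w_3 = (3.66 − 1.87)/2 = 0.895 m; q_3 = 0.96 × 2.37 × 0.895 = 2.036 m³/s
w_4 = (5.18 − 2.49)/2 = 1.345 m; q_4 = 0.72 × 1.91 × 1.345 = 1.850 m³/s
w_5 = (6.27 − 3.66)/2 = 1.305 m; q_5 = 0.61 × 1.45 × 1.305 = 1.154 m³/s
Stations 1, 6 contribute zero (depth or velocity is 0).
Q = Σ qᵢ = 6.278 m³/s

6.28 m³/s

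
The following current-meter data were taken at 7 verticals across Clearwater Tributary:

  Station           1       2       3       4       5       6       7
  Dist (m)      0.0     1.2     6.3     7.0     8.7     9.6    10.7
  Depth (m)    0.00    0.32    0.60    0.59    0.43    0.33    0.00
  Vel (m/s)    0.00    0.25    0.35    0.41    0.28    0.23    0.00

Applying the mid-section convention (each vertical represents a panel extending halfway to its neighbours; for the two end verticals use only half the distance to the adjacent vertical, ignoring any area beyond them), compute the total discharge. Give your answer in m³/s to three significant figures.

1.38 m³/s

w_2 = (6.3 − 0.0)/2 = 3.15 m; q_2 = 0.25 × 0.32 × 3.15 = 0.2520 m³/s
w_3 = (7.0 − 1.2)/2 = 2.9 m; q_3 = 0.35 × 0.60 × 2.9 = 0.6090 m³/s
w_4 = (8.7 − 6.3)/2 = 1.2 m; q_4 = 0.41 × 0.59 × 1.2 = 0.2903 m³/s
w_5 = (9.6 − 7.0)/2 = 1.3 m; q_5 = 0.28 × 0.43 × 1.3 = 0.1565 m³/s
w_6 = (10.7 − 8.7)/2 = 1 m; q_6 = 0.23 × 0.33 × 1 = 0.07590 m³/s
Stations 1, 7 contribute zero (depth or velocity is 0).
Q = Σ qᵢ = 1.384 m³/s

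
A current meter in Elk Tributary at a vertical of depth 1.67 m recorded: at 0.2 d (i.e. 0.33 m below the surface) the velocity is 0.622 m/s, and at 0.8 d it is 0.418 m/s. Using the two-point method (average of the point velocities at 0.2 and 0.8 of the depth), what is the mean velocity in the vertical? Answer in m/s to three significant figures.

v̄ = (0.622 + 0.418) / 2 = 0.5200 m/s

0.520 m/s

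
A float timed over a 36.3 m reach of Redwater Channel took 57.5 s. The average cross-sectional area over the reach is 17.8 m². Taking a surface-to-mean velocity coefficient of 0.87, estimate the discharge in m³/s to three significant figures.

9.78 m³/s

v_surface = L / t̄ = 36.3 / 57.5 = 0.6313 m/s
v_mean = 0.87 × 0.6313 = 0.5492 m/s
Q = A × v_mean = 17.8 × 0.5492 = 9.776 m³/s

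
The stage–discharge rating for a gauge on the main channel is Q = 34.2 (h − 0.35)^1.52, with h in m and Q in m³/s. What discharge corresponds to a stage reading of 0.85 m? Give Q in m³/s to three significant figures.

Q = 34.2 × (0.85 − 0.35)^1.52 = 34.2 × 0.5^1.52 = 11.93 m³/s

11.9 m³/s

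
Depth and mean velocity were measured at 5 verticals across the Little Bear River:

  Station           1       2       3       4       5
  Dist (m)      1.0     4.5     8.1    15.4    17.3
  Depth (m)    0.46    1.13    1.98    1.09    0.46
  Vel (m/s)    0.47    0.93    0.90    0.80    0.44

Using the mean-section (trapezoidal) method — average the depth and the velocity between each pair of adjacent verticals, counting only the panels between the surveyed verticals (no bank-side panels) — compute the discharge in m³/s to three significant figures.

Panel 1-2: Δb = 3.5 m, d̄ = (0.46+1.13)/2 = 0.795, v̄ = (0.47+0.93)/2 = 0.7 → q = 3.5×0.795×0.7 = 1.948 m³/s
Panel 2-3: Δb = 3.6 m, d̄ = (1.13+1.98)/2 = 1.555, v̄ = (0.93+0.90)/2 = 0.915 → q = 3.6×1.555×0.915 = 5.122 m³/s
Panel 3-4: Δb = 7.3 m, d̄ = (1.98+1.09)/2 = 1.535, v̄ = (0.90+0.80)/2 = 0.85 → q = 7.3×1.535×0.85 = 9.525 m³/s
Panel 4-5: Δb = 1.9 m, d̄ = (1.09+0.46)/2 = 0.775, v̄ = (0.80+0.44)/2 = 0.62 → q = 1.9×0.775×0.62 = 0.9130 m³/s
Q = Σ q = 17.51 m³/s

17.5 m³/s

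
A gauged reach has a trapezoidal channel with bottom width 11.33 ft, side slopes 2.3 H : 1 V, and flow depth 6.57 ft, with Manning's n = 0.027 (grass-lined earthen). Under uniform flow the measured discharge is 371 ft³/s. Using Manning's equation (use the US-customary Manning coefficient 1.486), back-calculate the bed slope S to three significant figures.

A = (b + z·y)·y = (11.33 + 2.3×6.57)×6.57 = 173.7 ft²
P = b + 2y√(1+z²) = 11.33 + 2×6.57×√(1+2.3²) = 44.28 ft
R = A/P = 173.7/44.28 = 3.923 ft
S = (Q·n / (1.486·A·R^(2/3)))² = (371×0.027 / (1.486×173.7×2.487))² = 0.0002434

0.000243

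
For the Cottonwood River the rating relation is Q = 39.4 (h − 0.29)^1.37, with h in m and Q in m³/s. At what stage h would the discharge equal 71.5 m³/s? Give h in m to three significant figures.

1.83 m

h − h₀ = (Q/C)^(1/b) = (71.5/39.4)^(1/1.37) = 1.545 m
h = 0.29 + 1.545 = 1.835 m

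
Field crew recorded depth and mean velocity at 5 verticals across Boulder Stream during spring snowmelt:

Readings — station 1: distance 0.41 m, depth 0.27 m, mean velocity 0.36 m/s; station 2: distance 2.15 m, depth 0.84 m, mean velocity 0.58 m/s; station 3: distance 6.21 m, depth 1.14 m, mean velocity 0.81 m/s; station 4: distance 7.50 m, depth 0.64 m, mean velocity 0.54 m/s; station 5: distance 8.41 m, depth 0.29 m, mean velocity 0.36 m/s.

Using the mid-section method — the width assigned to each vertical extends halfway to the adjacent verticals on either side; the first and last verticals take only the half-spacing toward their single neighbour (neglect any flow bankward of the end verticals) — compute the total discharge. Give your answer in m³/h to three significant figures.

15800 m³/h

w_1 = (2.15 − 0.41)/2 = 0.87 m; q_1 = 0.36 × 0.27 × 0.87 = 0.08456 m³/s
w_2 = (6.21 − 0.41)/2 = 2.9 m; q_2 = 0.58 × 0.84 × 2.9 = 1.413 m³/s
w_3 = (7.50 − 2.15)/2 = 2.675 m; q_3 = 0.81 × 1.14 × 2.675 = 2.470 m³/s
w_4 = (8.41 − 6.21)/2 = 1.1 m; q_4 = 0.54 × 0.64 × 1.1 = 0.3802 m³/s
w_5 = (8.41 − 7.50)/2 = 0.455 m; q_5 = 0.36 × 0.29 × 0.455 = 0.04750 m³/s
Q = Σ qᵢ = 4.395 m³/s
= 4.395 × 3600 = 15820 m³/h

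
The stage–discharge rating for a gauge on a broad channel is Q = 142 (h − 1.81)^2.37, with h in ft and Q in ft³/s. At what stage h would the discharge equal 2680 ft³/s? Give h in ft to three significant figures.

5.26 ft

h − h₀ = (Q/C)^(1/b) = (2680/142)^(1/2.37) = 3.454 ft
h = 1.81 + 3.454 = 5.264 ft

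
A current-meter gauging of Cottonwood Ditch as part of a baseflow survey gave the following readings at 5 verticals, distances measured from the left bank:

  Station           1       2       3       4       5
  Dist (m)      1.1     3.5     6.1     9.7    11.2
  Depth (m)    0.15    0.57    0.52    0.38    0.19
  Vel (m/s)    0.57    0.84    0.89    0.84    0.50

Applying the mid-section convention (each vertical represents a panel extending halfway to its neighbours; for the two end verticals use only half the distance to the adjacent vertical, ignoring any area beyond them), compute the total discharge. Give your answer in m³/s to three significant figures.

w_1 = (3.5 − 1.1)/2 = 1.2 m; q_1 = 0.57 × 0.15 × 1.2 = 0.1026 m³/s
w_2 = (6.1 − 1.1)/2 = 2.5 m; q_2 = 0.84 × 0.57 × 2.5 = 1.197 m³/s
w_3 = (9.7 − 3.5)/2 = 3.1 m; q_3 = 0.89 × 0.52 × 3.1 = 1.435 m³/s
w_4 = (11.2 − 6.1)/2 = 2.55 m; q_4 = 0.84 × 0.38 × 2.55 = 0.8140 m³/s
w_5 = (11.2 − 9.7)/2 = 0.75 m; q_5 = 0.50 × 0.19 × 0.75 = 0.07125 m³/s
Q = Σ qᵢ = 3.619 m³/s

3.62 m³/s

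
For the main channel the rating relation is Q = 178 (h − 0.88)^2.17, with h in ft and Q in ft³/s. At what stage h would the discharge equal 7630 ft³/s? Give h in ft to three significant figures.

h − h₀ = (Q/C)^(1/b) = (7630/178)^(1/2.17) = 5.651 ft
h = 0.88 + 5.651 = 6.531 ft

6.53 ft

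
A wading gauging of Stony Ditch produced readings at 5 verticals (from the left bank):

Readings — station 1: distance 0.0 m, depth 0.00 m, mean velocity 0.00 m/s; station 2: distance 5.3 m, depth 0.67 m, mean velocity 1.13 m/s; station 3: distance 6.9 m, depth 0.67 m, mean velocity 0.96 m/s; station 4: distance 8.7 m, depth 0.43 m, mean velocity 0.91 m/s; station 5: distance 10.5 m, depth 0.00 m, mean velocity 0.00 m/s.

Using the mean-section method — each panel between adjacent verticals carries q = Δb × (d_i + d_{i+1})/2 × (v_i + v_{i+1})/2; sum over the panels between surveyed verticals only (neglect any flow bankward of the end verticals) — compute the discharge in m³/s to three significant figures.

Panel 1-2: Δb = 5.3 m, d̄ = (0.00+0.67)/2 = 0.335, v̄ = (0.00+1.13)/2 = 0.565 → q = 5.3×0.335×0.565 = 1.003 m³/s
Panel 2-3: Δb = 1.6 m, d̄ = (0.67+0.67)/2 = 0.67, v̄ = (1.13+0.96)/2 = 1.045 → q = 1.6×0.67×1.045 = 1.120 m³/s
Panel 3-4: Δb = 1.8 m, d̄ = (0.67+0.43)/2 = 0.55, v̄ = (0.96+0.91)/2 = 0.935 → q = 1.8×0.55×0.935 = 0.9257 m³/s
Panel 4-5: Δb = 1.8 m, d̄ = (0.43+0.00)/2 = 0.215, v̄ = (0.91+0.00)/2 = 0.455 → q = 1.8×0.215×0.455 = 0.1761 m³/s
Q = Σ q = 3.225 m³/s

3.23 m³/s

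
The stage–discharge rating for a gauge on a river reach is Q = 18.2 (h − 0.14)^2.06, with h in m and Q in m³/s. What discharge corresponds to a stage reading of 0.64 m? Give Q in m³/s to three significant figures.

4.36 m³/s

Q = 18.2 × (0.64 − 0.14)^2.06 = 18.2 × 0.5^2.06 = 4.365 m³/s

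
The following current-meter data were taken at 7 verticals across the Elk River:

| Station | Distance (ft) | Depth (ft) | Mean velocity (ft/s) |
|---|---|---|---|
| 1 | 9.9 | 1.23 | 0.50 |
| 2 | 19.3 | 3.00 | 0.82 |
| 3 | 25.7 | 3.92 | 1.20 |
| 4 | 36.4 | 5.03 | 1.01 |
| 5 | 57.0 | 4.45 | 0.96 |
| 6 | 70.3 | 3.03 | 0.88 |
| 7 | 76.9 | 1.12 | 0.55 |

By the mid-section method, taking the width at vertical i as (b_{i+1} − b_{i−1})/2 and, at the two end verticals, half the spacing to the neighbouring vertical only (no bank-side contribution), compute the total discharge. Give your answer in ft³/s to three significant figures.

243 ft³/s

w_1 = (19.3 − 9.9)/2 = 4.7 ft; q_1 = 0.50 × 1.23 × 4.7 = 2.891 ft³/s
w_2 = (25.7 − 9.9)/2 = 7.9 ft; q_2 = 0.82 × 3.00 × 7.9 = 19.43 ft³/s
w_3 = (36.4 − 19.3)/2 = 8.55 ft; q_3 = 1.20 × 3.92 × 8.55 = 40.22 ft³/s
w_4 = (57.0 − 25.7)/2 = 15.65 ft; q_4 = 1.01 × 5.03 × 15.65 = 79.51 ft³/s
w_5 = (70.3 − 36.4)/2 = 16.95 ft; q_5 = 0.96 × 4.45 × 16.95 = 72.41 ft³/s
w_6 = (76.9 − 57.0)/2 = 9.95 ft; q_6 = 0.88 × 3.03 × 9.95 = 26.53 ft³/s
w_7 = (76.9 − 70.3)/2 = 3.3 ft; q_7 = 0.55 × 1.12 × 3.3 = 2.033 ft³/s
Q = Σ qᵢ = 243.0 ft³/s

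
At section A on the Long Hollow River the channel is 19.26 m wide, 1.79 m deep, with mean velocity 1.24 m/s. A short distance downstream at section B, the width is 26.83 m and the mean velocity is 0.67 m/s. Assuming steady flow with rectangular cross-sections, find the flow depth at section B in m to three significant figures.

Q = A₁V₁ = (19.26×1.79) × 1.24 = 42.75 m³/s
d₂ = Q/(b₂ V₂) = 42.75/(26.83×0.67) = 2.378 m

2.38 m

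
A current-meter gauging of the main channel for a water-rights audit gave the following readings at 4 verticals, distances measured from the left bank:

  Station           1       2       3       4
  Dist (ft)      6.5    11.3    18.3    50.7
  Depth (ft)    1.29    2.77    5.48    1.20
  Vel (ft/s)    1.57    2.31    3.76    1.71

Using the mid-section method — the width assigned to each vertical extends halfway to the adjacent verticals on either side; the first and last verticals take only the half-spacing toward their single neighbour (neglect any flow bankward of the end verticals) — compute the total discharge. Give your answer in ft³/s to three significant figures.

w_1 = (11.3 − 6.5)/2 = 2.4 ft; q_1 = 1.57 × 1.29 × 2.4 = 4.861 ft³/s
w_2 = (18.3 − 6.5)/2 = 5.9 ft; q_2 = 2.31 × 2.77 × 5.9 = 37.75 ft³/s
w_3 = (50.7 − 11.3)/2 = 19.7 ft; q_3 = 3.76 × 5.48 × 19.7 = 405.9 ft³/s
w_4 = (50.7 − 18.3)/2 = 16.2 ft; q_4 = 1.71 × 1.20 × 16.2 = 33.24 ft³/s
Q = Σ qᵢ = 481.8 ft³/s

482 ft³/s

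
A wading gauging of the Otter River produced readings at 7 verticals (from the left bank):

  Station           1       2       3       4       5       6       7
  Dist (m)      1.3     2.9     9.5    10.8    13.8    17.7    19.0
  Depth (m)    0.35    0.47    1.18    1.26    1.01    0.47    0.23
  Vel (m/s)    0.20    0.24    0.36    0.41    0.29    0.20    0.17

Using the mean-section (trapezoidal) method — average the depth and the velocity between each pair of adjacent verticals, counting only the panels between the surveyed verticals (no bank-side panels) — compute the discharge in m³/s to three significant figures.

4.37 m³/s

Panel 1-2: Δb = 1.6 m, d̄ = (0.35+0.47)/2 = 0.41, v̄ = (0.20+0.24)/2 = 0.22 → q = 1.6×0.41×0.22 = 0.1443 m³/s
Panel 2-3: Δb = 6.6 m, d̄ = (0.47+1.18)/2 = 0.825, v̄ = (0.24+0.36)/2 = 0.3 → q = 6.6×0.825×0.3 = 1.634 m³/s
Panel 3-4: Δb = 1.3 m, d̄ = (1.18+1.26)/2 = 1.22, v̄ = (0.36+0.41)/2 = 0.385 → q = 1.3×1.22×0.385 = 0.6106 m³/s
Panel 4-5: Δb = 3 m, d̄ = (1.26+1.01)/2 = 1.135, v̄ = (0.41+0.29)/2 = 0.35 → q = 3×1.135×0.35 = 1.192 m³/s
Panel 5-6: Δb = 3.9 m, d̄ = (1.01+0.47)/2 = 0.74, v̄ = (0.29+0.20)/2 = 0.245 → q = 3.9×0.74×0.245 = 0.7071 m³/s
Panel 6-7: Δb = 1.3 m, d̄ = (0.47+0.23)/2 = 0.35, v̄ = (0.20+0.17)/2 = 0.185 → q = 1.3×0.35×0.185 = 0.08418 m³/s
Q = Σ q = 4.371 m³/s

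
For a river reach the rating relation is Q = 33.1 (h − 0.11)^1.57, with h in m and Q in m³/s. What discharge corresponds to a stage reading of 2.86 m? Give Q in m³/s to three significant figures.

Q = 33.1 × (2.86 − 0.11)^1.57 = 33.1 × 2.75^1.57 = 162.0 m³/s

162 m³/s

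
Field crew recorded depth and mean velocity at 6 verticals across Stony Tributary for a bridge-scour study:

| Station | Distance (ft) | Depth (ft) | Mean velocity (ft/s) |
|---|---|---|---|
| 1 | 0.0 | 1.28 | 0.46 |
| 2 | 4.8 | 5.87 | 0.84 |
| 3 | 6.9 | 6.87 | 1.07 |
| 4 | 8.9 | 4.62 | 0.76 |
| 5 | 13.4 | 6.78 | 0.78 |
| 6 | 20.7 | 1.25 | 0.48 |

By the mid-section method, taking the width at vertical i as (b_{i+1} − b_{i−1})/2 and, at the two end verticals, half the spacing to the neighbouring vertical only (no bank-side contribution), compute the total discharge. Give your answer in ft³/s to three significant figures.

w_1 = (4.8 − 0.0)/2 = 2.4 ft; q_1 = 0.46 × 1.28 × 2.4 = 1.413 ft³/s
w_2 = (6.9 − 0.0)/2 = 3.45 ft; q_2 = 0.84 × 5.87 × 3.45 = 17.01 ft³/s
w_3 = (8.9 − 4.8)/2 = 2.05 ft; q_3 = 1.07 × 6.87 × 2.05 = 15.07 ft³/s
w_4 = (13.4 − 6.9)/2 = 3.25 ft; q_4 = 0.76 × 4.62 × 3.25 = 11.41 ft³/s
w_5 = (20.7 − 8.9)/2 = 5.9 ft; q_5 = 0.78 × 6.78 × 5.9 = 31.20 ft³/s
w_6 = (20.7 − 13.4)/2 = 3.65 ft; q_6 = 0.48 × 1.25 × 3.65 = 2.190 ft³/s
Q = Σ qᵢ = 78.30 ft³/s

78.3 ft³/s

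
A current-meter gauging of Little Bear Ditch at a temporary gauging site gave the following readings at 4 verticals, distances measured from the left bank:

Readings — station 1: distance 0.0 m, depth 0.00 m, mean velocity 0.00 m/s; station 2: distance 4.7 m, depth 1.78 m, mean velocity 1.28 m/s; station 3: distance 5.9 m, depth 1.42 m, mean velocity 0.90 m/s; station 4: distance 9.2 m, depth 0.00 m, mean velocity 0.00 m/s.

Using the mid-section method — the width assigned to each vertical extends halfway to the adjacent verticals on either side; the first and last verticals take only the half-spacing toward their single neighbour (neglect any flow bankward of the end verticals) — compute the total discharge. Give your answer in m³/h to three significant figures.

34500 m³/h

w_2 = (5.9 − 0.0)/2 = 2.95 m; q_2 = 1.28 × 1.78 × 2.95 = 6.721 m³/s
w_3 = (9.2 − 4.7)/2 = 2.25 m; q_3 = 0.90 × 1.42 × 2.25 = 2.876 m³/s
Stations 1, 4 contribute zero (depth or velocity is 0).
Q = Σ qᵢ = 9.597 m³/s
= 9.597 × 3600 = 34550 m³/h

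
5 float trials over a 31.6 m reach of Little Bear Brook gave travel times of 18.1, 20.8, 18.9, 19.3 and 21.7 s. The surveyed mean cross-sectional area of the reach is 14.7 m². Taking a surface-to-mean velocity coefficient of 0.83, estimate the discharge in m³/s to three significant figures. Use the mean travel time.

19.5 m³/s

t̄ = (18.1 + 20.8 + 18.9 + 19.3 + 21.7) / 5 = 19.76 s
v_surface = L / t̄ = 31.6 / 19.76 = 1.599 m/s
v_mean = 0.83 × 1.599 = 1.327 m/s
Q = A × v_mean = 14.7 × 1.327 = 19.51 m³/s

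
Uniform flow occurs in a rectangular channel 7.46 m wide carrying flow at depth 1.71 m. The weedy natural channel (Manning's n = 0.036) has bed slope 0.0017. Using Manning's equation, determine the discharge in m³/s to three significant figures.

16.2 m³/s

A = b·y = 7.46 × 1.71 = 12.76 m²
P = b + 2y = 7.46 + 2×1.71 = 10.88 m
R = A/P = 12.76/10.88 = 1.172 m
Q = (1/n)·A·R^(2/3)·S^(1/2) = (1/0.036) × 12.76 × 1.172^(2/3) × 0.0017^(1/2) = 16.25 m³/s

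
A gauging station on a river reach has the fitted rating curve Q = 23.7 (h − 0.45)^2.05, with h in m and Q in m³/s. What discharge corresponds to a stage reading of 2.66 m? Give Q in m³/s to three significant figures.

Q = 23.7 × (2.66 − 0.45)^2.05 = 23.7 × 2.21^2.05 = 120.4 m³/s

120 m³/s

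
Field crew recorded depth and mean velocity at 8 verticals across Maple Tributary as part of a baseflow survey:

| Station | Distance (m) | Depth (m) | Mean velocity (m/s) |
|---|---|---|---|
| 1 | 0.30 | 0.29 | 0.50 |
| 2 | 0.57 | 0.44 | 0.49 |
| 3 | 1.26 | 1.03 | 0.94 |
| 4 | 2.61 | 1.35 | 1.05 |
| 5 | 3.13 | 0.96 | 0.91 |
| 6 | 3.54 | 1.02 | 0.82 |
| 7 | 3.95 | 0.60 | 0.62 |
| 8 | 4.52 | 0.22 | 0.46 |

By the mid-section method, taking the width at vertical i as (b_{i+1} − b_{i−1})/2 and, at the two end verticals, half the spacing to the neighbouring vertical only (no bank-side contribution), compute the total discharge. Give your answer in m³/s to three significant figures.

3.40 m³/s

w_1 = (0.57 − 0.30)/2 = 0.135 m; q_1 = 0.50 × 0.29 × 0.135 = 0.01958 m³/s
w_2 = (1.26 − 0.30)/2 = 0.48 m; q_2 = 0.49 × 0.44 × 0.48 = 0.1035 m³/s
w_3 = (2.61 − 0.57)/2 = 1.02 m; q_3 = 0.94 × 1.03 × 1.02 = 0.9876 m³/s
w_4 = (3.13 − 1.26)/2 = 0.935 m; q_4 = 1.05 × 1.35 × 0.935 = 1.325 m³/s
w_5 = (3.54 − 2.61)/2 = 0.465 m; q_5 = 0.91 × 0.96 × 0.465 = 0.4062 m³/s
w_6 = (3.95 − 3.13)/2 = 0.41 m; q_6 = 0.82 × 1.02 × 0.41 = 0.3429 m³/s
w_7 = (4.52 − 3.54)/2 = 0.49 m; q_7 = 0.62 × 0.60 × 0.49 = 0.1823 m³/s
w_8 = (4.52 − 3.95)/2 = 0.285 m; q_8 = 0.46 × 0.22 × 0.285 = 0.02884 m³/s
Q = Σ qᵢ = 3.396 m³/s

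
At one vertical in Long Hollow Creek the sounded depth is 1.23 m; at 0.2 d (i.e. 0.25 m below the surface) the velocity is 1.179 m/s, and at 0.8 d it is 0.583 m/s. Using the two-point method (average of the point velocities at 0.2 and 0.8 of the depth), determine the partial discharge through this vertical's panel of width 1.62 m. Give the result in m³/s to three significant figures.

v̄ = (1.179 + 0.583) / 2 = 0.8810 m/s
q = v̄ × d × w = 0.8810 × 1.23 × 1.62 = 1.755 m³/s

1.76 m³/s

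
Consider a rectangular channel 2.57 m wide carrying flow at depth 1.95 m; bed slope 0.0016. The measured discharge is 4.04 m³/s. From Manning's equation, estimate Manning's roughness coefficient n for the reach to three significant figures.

A = b·y = 2.57 × 1.95 = 5.012 m²
P = b + 2y = 2.57 + 2×1.95 = 6.470 m
R = A/P = 5.012/6.470 = 0.7746 m
n = (1/Q)·A·R^(2/3)·S^(1/2) = (1/4.04) × 5.012 × 0.8434 × 0.04000 = 0.04185

0.0418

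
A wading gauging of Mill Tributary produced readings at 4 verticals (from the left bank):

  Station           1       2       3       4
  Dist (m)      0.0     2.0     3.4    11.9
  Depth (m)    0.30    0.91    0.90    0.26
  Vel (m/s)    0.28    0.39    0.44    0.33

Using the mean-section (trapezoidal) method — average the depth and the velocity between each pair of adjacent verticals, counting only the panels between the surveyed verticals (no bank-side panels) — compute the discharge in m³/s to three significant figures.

Panel 1-2: Δb = 2 m, d̄ = (0.30+0.91)/2 = 0.605, v̄ = (0.28+0.39)/2 = 0.335 → q = 2×0.605×0.335 = 0.4054 m³/s
Panel 2-3: Δb = 1.4 m, d̄ = (0.91+0.90)/2 = 0.905, v̄ = (0.39+0.44)/2 = 0.415 → q = 1.4×0.905×0.415 = 0.5258 m³/s
Panel 3-4: Δb = 8.5 m, d̄ = (0.90+0.26)/2 = 0.58, v̄ = (0.44+0.33)/2 = 0.385 → q = 8.5×0.58×0.385 = 1.898 m³/s
Q = Σ q = 2.829 m³/s

2.83 m³/s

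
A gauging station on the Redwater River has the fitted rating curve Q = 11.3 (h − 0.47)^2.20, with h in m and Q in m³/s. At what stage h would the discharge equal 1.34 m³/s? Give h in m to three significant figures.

0.849 m

h − h₀ = (Q/C)^(1/b) = (1.34/11.3)^(1/2.20) = 0.3794 m
h = 0.47 + 0.3794 = 0.8494 m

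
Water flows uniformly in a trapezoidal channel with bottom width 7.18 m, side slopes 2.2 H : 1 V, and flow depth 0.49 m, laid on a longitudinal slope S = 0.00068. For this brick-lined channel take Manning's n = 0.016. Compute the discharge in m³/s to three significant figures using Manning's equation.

3.72 m³/s

A = (b + z·y)·y = (7.18 + 2.2×0.49)×0.49 = 4.046 m²
P = b + 2y√(1+z²) = 7.18 + 2×0.49×√(1+2.2²) = 9.548 m
R = A/P = 4.046/9.548 = 0.4238 m
Q = (1/n)·A·R^(2/3)·S^(1/2) = (1/0.016) × 4.046 × 0.4238^(2/3) × 0.00068^(1/2) = 3.721 m³/s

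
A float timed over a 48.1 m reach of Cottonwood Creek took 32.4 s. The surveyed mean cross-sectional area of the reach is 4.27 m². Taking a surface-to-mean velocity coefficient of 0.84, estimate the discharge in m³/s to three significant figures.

5.32 m³/s

v_surface = L / t̄ = 48.1 / 32.4 = 1.485 m/s
v_mean = 0.84 × 1.485 = 1.247 m/s
Q = A × v_mean = 4.27 × 1.247 = 5.325 m³/s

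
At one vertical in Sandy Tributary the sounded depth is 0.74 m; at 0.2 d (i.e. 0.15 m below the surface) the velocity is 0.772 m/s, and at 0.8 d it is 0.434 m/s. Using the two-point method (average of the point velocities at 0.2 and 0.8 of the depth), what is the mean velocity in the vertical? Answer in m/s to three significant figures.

0.603 m/s

v̄ = (0.772 + 0.434) / 2 = 0.6030 m/s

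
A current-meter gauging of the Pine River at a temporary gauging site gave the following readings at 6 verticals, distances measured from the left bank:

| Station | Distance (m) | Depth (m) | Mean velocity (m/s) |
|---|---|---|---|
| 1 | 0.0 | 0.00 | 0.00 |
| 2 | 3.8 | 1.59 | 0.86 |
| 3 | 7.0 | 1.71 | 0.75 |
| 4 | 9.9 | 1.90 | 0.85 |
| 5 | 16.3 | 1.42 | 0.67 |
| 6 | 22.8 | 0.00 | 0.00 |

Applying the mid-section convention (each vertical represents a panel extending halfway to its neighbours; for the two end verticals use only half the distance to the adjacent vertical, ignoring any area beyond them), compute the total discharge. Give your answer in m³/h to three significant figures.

w_2 = (7.0 − 0.0)/2 = 3.5 m; q_2 = 0.86 × 1.59 × 3.5 = 4.786 m³/s
w_3 = (9.9 − 3.8)/2 = 3.05 m; q_3 = 0.75 × 1.71 × 3.05 = 3.912 m³/s
w_4 = (16.3 − 7.0)/2 = 4.65 m; q_4 = 0.85 × 1.90 × 4.65 = 7.510 m³/s
w_5 = (22.8 − 9.9)/2 = 6.45 m; q_5 = 0.67 × 1.42 × 6.45 = 6.137 m³/s
Stations 1, 6 contribute zero (depth or velocity is 0).
Q = Σ qᵢ = 22.34 m³/s
= 22.34 × 3600 = 80440 m³/h

80400 m³/h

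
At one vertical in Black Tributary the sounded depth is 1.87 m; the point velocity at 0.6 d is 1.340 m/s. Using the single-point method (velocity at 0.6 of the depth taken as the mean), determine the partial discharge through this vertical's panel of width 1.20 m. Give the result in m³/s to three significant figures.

3.01 m³/s

v̄ = v₀.₆ = 1.340 m/s
q = v̄ × d × w = 1.340 × 1.87 × 1.20 = 3.007 m³/s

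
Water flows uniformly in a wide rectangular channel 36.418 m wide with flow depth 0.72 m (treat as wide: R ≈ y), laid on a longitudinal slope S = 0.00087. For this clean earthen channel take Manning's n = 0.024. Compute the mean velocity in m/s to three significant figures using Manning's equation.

0.987 m/s

A = b·y = 36.418 × 0.72 = 26.22 m²
Wide channel: R ≈ y = 0.72 m
Q = (1/n)·A·R^(2/3)·S^(1/2) = (1/0.024) × 26.22 × 0.7200^(2/3) × 0.00087^(1/2) = 25.89 m³/s
V = Q/A = 25.89/26.22 = 0.9873 m/s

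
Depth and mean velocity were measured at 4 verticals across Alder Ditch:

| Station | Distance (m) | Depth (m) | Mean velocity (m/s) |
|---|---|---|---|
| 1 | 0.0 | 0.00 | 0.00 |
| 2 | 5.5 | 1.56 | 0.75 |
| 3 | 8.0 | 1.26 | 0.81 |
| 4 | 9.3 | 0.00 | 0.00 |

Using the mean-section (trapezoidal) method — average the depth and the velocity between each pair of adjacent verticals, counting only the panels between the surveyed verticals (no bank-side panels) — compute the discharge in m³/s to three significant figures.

Panel 1-2: Δb = 5.5 m, d̄ = (0.00+1.56)/2 = 0.78, v̄ = (0.00+0.75)/2 = 0.375 → q = 5.5×0.78×0.375 = 1.609 m³/s
Panel 2-3: Δb = 2.5 m, d̄ = (1.56+1.26)/2 = 1.41, v̄ = (0.75+0.81)/2 = 0.78 → q = 2.5×1.41×0.78 = 2.750 m³/s
Panel 3-4: Δb = 1.3 m, d̄ = (1.26+0.00)/2 = 0.63, v̄ = (0.81+0.00)/2 = 0.405 → q = 1.3×0.63×0.405 = 0.3317 m³/s
Q = Σ q = 4.690 m³/s

4.69 m³/s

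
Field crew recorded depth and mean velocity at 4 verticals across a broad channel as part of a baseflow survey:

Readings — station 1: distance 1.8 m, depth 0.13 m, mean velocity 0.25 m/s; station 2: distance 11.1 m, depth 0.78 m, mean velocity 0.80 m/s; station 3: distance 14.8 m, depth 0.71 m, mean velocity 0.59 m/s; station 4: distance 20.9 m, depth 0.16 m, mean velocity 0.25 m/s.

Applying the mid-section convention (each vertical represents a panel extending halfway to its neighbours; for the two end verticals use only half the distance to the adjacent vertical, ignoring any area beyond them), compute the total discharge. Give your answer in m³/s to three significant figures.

6.38 m³/s

w_1 = (11.1 − 1.8)/2 = 4.65 m; q_1 = 0.25 × 0.13 × 4.65 = 0.1511 m³/s
w_2 = (14.8 − 1.8)/2 = 6.5 m; q_2 = 0.80 × 0.78 × 6.5 = 4.056 m³/s
w_3 = (20.9 − 11.1)/2 = 4.9 m; q_3 = 0.59 × 0.71 × 4.9 = 2.053 m³/s
w_4 = (20.9 − 14.8)/2 = 3.05 m; q_4 = 0.25 × 0.16 × 3.05 = 0.1220 m³/s
Q = Σ qᵢ = 6.382 m³/s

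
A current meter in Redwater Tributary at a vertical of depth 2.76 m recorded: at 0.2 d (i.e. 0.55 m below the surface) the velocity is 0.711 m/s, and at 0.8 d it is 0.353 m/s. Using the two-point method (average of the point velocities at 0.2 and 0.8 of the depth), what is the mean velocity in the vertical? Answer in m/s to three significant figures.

v̄ = (0.711 + 0.353) / 2 = 0.5320 m/s

0.532 m/s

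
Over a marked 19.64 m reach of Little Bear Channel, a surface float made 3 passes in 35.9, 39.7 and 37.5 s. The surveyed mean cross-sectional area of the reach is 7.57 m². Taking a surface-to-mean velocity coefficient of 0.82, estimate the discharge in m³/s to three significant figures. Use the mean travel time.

3.23 m³/s

t̄ = (35.9 + 39.7 + 37.5) / 3 = 37.7 s
v_surface = L / t̄ = 19.64 / 37.7 = 0.5210 m/s
v_mean = 0.82 × 0.5210 = 0.4272 m/s
Q = A × v_mean = 7.57 × 0.4272 = 3.234 m³/s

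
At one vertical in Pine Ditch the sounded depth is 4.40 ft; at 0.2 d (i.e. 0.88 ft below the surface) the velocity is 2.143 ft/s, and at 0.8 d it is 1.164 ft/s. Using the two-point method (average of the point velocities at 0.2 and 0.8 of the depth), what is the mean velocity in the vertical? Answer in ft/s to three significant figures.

1.65 ft/s

v̄ = (2.143 + 1.164) / 2 = 1.654 ft/s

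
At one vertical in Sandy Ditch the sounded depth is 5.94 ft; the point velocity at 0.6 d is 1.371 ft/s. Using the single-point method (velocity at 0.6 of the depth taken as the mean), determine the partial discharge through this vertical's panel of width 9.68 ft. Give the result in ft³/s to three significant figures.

78.8 ft³/s

v̄ = v₀.₆ = 1.371 ft/s
q = v̄ × d × w = 1.371 × 5.94 × 9.68 = 78.83 ft³/s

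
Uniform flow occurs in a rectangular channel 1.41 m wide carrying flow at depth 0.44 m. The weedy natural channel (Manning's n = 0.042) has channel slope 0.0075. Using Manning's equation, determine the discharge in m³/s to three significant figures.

A = b·y = 1.41 × 0.44 = 0.6204 m²
P = b + 2y = 1.41 + 2×0.44 = 2.290 m
R = A/P = 0.6204/2.290 = 0.2709 m
Q = (1/n)·A·R^(2/3)·S^(1/2) = (1/0.042) × 0.6204 × 0.2709^(2/3) × 0.0075^(1/2) = 0.5356 m³/s

0.536 m³/s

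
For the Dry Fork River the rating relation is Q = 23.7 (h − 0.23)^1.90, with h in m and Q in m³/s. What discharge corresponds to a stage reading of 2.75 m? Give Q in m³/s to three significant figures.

Q = 23.7 × (2.75 − 0.23)^1.90 = 23.7 × 2.52^1.90 = 137.2 m³/s

137 m³/s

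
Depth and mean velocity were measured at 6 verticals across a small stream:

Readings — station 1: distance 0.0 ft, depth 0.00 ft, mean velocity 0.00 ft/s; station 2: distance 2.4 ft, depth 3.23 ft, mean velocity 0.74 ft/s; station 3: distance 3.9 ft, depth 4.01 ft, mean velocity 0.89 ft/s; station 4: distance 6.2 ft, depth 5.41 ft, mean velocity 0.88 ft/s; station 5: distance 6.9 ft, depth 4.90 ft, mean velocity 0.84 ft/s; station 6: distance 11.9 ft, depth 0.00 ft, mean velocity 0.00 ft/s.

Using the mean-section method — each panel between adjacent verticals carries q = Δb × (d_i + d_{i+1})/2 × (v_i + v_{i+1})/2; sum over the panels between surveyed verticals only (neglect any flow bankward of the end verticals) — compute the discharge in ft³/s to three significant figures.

Panel 1-2: Δb = 2.4 ft, d̄ = (0.00+3.23)/2 = 1.615, v̄ = (0.00+0.74)/2 = 0.37 → q = 2.4×1.615×0.37 = 1.434 ft³/s
Panel 2-3: Δb = 1.5 ft, d̄ = (3.23+4.01)/2 = 3.62, v̄ = (0.74+0.89)/2 = 0.815 → q = 1.5×3.62×0.815 = 4.425 ft³/s
Panel 3-4: Δb = 2.3 ft, d̄ = (4.01+5.41)/2 = 4.71, v̄ = (0.89+0.88)/2 = 0.885 → q = 2.3×4.71×0.885 = 9.587 ft³/s
Panel 4-5: Δb = 0.7 ft, d̄ = (5.41+4.90)/2 = 5.155, v̄ = (0.88+0.84)/2 = 0.86 → q = 0.7×5.155×0.86 = 3.103 ft³/s
Panel 5-6: Δb = 5 ft, d̄ = (4.90+0.00)/2 = 2.45, v̄ = (0.84+0.00)/2 = 0.42 → q = 5×2.45×0.42 = 5.145 ft³/s
Q = Σ q = 23.70 ft³/s

23.7 ft³/s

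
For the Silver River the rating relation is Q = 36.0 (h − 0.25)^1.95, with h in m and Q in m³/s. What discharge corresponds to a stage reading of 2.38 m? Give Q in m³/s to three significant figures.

157 m³/s

Q = 36.0 × (2.38 − 0.25)^1.95 = 36.0 × 2.13^1.95 = 157.3 m³/s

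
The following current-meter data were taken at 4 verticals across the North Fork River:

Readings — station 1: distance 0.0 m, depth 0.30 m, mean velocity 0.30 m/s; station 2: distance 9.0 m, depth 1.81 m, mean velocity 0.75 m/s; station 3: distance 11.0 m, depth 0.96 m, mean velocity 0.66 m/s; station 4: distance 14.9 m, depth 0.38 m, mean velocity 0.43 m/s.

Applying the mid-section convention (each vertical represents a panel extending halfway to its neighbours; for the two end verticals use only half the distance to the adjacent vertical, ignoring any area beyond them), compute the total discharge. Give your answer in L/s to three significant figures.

10100 L/s

w_1 = (9.0 − 0.0)/2 = 4.5 m; q_1 = 0.30 × 0.30 × 4.5 = 0.4050 m³/s
w_2 = (11.0 − 0.0)/2 = 5.5 m; q_2 = 0.75 × 1.81 × 5.5 = 7.466 m³/s
w_3 = (14.9 − 9.0)/2 = 2.95 m; q_3 = 0.66 × 0.96 × 2.95 = 1.869 m³/s
w_4 = (14.9 − 11.0)/2 = 1.95 m; q_4 = 0.43 × 0.38 × 1.95 = 0.3186 m³/s
Q = Σ qᵢ = 10.06 m³/s
= 10.06 × 1000 = 10060 L/s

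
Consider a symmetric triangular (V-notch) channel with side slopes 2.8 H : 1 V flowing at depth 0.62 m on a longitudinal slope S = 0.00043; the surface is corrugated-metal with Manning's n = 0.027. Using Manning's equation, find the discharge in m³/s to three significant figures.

0.364 m³/s

A = z·y² = 2.8×0.62² = 1.076 m²
P = 2y√(1+z²) = 2×0.62×√(1+2.8²) = 3.687 m
R = A/P = 1.076/3.687 = 0.2919 m
Q = (1/n)·A·R^(2/3)·S^(1/2) = (1/0.027) × 1.076 × 0.2919^(2/3) × 0.00043^(1/2) = 0.3638 m³/s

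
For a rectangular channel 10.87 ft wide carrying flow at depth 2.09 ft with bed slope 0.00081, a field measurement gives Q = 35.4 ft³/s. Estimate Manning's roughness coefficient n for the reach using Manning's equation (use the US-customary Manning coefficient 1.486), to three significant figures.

0.0357

A = b·y = 10.87 × 2.09 = 22.72 ft²
P = b + 2y = 10.87 + 2×2.09 = 15.05 ft
R = A/P = 22.72/15.05 = 1.510 ft
n = (1.486/Q)·A·R^(2/3)·S^(1/2) = (1.486/35.4) × 22.72 × 1.316 × 0.02846 = 0.03572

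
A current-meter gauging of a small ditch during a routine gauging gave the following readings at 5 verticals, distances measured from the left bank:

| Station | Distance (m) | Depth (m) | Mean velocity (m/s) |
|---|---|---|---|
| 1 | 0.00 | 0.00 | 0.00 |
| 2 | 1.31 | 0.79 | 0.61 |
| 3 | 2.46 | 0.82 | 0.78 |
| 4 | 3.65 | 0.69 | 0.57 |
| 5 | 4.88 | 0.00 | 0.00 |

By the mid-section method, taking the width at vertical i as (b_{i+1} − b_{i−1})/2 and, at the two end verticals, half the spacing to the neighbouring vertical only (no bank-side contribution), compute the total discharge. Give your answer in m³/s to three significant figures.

w_2 = (2.46 − 0.00)/2 = 1.23 m; q_2 = 0.61 × 0.79 × 1.23 = 0.5927 m³/s
w_3 = (3.65 − 1.31)/2 = 1.17 m; q_3 = 0.78 × 0.82 × 1.17 = 0.7483 m³/s
w_4 = (4.88 − 2.46)/2 = 1.21 m; q_4 = 0.57 × 0.69 × 1.21 = 0.4759 m³/s
Stations 1, 5 contribute zero (depth or velocity is 0).
Q = Σ qᵢ = 1.817 m³/s

1.82 m³/s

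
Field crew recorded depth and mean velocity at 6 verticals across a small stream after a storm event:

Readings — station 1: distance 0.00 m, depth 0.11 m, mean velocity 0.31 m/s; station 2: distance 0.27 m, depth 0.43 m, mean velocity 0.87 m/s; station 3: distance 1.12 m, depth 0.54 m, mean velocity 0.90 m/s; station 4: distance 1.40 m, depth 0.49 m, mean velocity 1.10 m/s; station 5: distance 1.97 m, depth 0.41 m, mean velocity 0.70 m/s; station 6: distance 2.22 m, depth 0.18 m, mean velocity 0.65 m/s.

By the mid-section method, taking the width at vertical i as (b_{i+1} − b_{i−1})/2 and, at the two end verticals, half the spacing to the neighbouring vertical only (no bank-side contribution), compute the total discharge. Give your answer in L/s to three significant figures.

850 L/s

w_1 = (0.27 − 0.00)/2 = 0.135 m; q_1 = 0.31 × 0.11 × 0.135 = 0.004604 m³/s
w_2 = (1.12 − 0.00)/2 = 0.56 m; q_2 = 0.87 × 0.43 × 0.56 = 0.2095 m³/s
w_3 = (1.40 − 0.27)/2 = 0.565 m; q_3 = 0.90 × 0.54 × 0.565 = 0.2746 m³/s
w_4 = (1.97 − 1.12)/2 = 0.425 m; q_4 = 1.10 × 0.49 × 0.425 = 0.2291 m³/s
w_5 = (2.22 − 1.40)/2 = 0.41 m; q_5 = 0.70 × 0.41 × 0.41 = 0.1177 m³/s
w_6 = (2.22 − 1.97)/2 = 0.125 m; q_6 = 0.65 × 0.18 × 0.125 = 0.01463 m³/s
Q = Σ qᵢ = 0.8501 m³/s
= 0.8501 × 1000 = 850.1 L/s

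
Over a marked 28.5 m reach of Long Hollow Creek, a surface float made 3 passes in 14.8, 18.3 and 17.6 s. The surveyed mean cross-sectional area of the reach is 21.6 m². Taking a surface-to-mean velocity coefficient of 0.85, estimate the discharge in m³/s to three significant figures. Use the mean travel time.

31.0 m³/s

t̄ = (14.8 + 18.3 + 17.6) / 3 = 16.9 s
v_surface = L / t̄ = 28.5 / 16.9 = 1.686 m/s
v_mean = 0.85 × 1.686 = 1.433 m/s
Q = A × v_mean = 21.6 × 1.433 = 30.96 m³/s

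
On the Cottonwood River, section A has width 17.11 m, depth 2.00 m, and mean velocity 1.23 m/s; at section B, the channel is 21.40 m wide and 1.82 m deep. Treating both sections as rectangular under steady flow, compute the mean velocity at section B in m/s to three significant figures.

1.08 m/s

Q = A₁V₁ = (17.11×2.00) × 1.23 = 42.09 m³/s
A₂ = 21.40 × 1.82 = 38.95 m²
V₂ = Q/A₂ = 42.09/38.95 = 1.081 m/s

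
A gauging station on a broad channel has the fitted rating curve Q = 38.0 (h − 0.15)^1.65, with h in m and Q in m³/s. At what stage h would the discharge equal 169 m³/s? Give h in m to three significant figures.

2.62 m

h − h₀ = (Q/C)^(1/b) = (169/38.0)^(1/1.65) = 2.471 m
h = 0.15 + 2.471 = 2.621 m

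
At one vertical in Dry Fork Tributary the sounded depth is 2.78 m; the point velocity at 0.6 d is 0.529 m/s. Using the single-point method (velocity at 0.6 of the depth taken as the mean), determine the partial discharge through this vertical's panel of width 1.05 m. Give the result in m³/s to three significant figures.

1.54 m³/s

v̄ = v₀.₆ = 0.529 m/s
q = v̄ × d × w = 0.5290 × 2.78 × 1.05 = 1.544 m³/s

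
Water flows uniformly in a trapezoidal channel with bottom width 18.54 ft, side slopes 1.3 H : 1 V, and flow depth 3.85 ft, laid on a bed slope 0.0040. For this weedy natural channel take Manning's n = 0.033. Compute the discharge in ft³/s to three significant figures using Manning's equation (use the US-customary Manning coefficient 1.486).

A = (b + z·y)·y = (18.54 + 1.3×3.85)×3.85 = 90.65 ft²
P = b + 2y√(1+z²) = 18.54 + 2×3.85×√(1+1.3²) = 31.17 ft
R = A/P = 90.65/31.17 = 2.908 ft
Q = (1.486/n)·A·R^(2/3)·S^(1/2) = (1.486/0.033) × 90.65 × 2.908^(2/3) × 0.0040^(1/2) = 526.0 ft³/s

526 ft³/s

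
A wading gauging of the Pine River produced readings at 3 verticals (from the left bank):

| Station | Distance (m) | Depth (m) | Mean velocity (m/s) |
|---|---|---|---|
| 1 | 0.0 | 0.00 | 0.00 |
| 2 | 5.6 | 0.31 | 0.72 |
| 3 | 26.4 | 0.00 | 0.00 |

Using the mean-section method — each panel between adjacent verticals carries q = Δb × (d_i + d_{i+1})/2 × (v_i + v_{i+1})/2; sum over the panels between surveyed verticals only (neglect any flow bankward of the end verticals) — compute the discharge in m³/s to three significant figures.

1.47 m³/s

Panel 1-2: Δb = 5.6 m, d̄ = (0.00+0.31)/2 = 0.155, v̄ = (0.00+0.72)/2 = 0.36 → q = 5.6×0.155×0.36 = 0.3125 m³/s
Panel 2-3: Δb = 20.8 m, d̄ = (0.31+0.00)/2 = 0.155, v̄ = (0.72+0.00)/2 = 0.36 → q = 20.8×0.155×0.36 = 1.161 m³/s
Q = Σ q = 1.473 m³/s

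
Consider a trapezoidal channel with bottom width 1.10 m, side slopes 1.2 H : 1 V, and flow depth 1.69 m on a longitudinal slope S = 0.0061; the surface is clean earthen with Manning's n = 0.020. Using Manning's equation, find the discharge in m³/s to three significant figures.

18.2 m³/s

A = (b + z·y)·y = (1.10 + 1.2×1.69)×1.69 = 5.286 m²
P = b + 2y√(1+z²) = 1.10 + 2×1.69×√(1+1.2²) = 6.380 m
R = A/P = 5.286/6.380 = 0.8286 m
Q = (1/n)·A·R^(2/3)·S^(1/2) = (1/0.020) × 5.286 × 0.8286^(2/3) × 0.0061^(1/2) = 18.21 m³/s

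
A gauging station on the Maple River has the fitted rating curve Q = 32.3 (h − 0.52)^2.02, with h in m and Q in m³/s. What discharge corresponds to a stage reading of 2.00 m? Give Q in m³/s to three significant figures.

71.3 m³/s

Q = 32.3 × (2.00 − 0.52)^2.02 = 32.3 × 1.48^2.02 = 71.31 m³/s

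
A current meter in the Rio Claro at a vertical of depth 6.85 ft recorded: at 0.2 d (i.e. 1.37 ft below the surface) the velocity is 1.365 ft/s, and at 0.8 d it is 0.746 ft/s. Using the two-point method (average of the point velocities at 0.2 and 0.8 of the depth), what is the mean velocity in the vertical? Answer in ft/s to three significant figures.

1.06 ft/s

v̄ = (1.365 + 0.746) / 2 = 1.056 ft/s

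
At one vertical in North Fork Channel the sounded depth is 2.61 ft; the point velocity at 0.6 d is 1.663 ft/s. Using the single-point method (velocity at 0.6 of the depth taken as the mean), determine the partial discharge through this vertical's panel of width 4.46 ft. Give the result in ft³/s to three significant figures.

19.4 ft³/s

v̄ = v₀.₆ = 1.663 ft/s
q = v̄ × d × w = 1.663 × 2.61 × 4.46 = 19.36 ft³/s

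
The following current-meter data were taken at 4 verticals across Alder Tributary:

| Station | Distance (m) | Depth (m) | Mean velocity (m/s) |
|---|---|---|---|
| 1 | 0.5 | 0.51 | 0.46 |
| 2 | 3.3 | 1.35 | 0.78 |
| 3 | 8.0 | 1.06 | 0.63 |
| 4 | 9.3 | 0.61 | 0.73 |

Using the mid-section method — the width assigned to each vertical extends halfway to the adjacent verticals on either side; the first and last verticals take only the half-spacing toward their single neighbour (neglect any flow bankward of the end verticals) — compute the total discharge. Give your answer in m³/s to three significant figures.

6.57 m³/s

w_1 = (3.3 − 0.5)/2 = 1.4 m; q_1 = 0.46 × 0.51 × 1.4 = 0.3284 m³/s
w_2 = (8.0 − 0.5)/2 = 3.75 m; q_2 = 0.78 × 1.35 × 3.75 = 3.949 m³/s
w_3 = (9.3 − 3.3)/2 = 3 m; q_3 = 0.63 × 1.06 × 3 = 2.003 m³/s
w_4 = (9.3 − 8.0)/2 = 0.65 m; q_4 = 0.73 × 0.61 × 0.65 = 0.2894 m³/s
Q = Σ qᵢ = 6.570 m³/s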